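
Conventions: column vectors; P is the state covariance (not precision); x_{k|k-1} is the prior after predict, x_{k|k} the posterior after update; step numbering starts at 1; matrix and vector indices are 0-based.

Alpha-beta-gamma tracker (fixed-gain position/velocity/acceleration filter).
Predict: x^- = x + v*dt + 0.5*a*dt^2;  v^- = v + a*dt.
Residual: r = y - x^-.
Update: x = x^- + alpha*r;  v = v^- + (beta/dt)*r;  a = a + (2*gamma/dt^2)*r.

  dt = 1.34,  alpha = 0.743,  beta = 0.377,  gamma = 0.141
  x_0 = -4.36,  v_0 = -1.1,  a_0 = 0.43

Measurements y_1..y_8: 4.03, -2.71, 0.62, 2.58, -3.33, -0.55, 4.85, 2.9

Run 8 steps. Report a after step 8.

a_post = 0.6189

step 1: x_pred=-5.4479  r=9.4779  x^+=1.5942  v^+=2.1428  a^+=1.9185
step 2: x_pred=6.1879  r=-8.8979  x^+=-0.4232  v^+=2.2102  a^+=0.5211
step 3: x_pred=3.0063  r=-2.3863  x^+=1.2333  v^+=2.2371  a^+=0.1463
step 4: x_pred=4.3624  r=-1.7824  x^+=3.0381  v^+=1.9317  a^+=-0.1336
step 5: x_pred=5.5067  r=-8.8367  x^+=-1.0590  v^+=-0.7334  a^+=-1.5214
step 6: x_pred=-3.4077  r=2.8577  x^+=-1.2844  v^+=-1.9681  a^+=-1.0726
step 7: x_pred=-4.8846  r=9.7346  x^+=2.3482  v^+=-0.6666  a^+=0.4562
step 8: x_pred=1.8646  r=1.0354  x^+=2.6339  v^+=0.2361  a^+=0.6189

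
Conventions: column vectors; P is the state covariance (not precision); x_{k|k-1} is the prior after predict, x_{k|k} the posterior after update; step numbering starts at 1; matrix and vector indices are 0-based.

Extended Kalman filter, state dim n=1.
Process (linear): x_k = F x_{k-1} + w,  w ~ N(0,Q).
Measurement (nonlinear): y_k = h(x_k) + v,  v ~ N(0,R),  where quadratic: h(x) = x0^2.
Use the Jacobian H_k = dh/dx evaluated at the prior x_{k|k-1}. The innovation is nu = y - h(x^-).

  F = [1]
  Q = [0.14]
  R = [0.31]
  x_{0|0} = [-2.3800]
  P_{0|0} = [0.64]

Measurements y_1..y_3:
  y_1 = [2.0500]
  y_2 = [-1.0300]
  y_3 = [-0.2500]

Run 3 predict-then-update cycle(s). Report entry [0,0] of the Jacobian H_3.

step 1: x^-=[-2.3800]  P^-=[0.7800]  H_jac=[-4.7600]  S=[17.9829]  K=[-0.2065]  nu=[-3.6144]  x^+=[-1.6338]  P^+=[0.0134]
step 2: x^-=[-1.6338]  P^-=[0.1534]  H_jac=[-3.2675]  S=[1.9483]  K=[-0.2573]  nu=[-3.6992]  x^+=[-0.6818]  P^+=[0.0244]
step 3: x^-=[-0.6818]  P^-=[0.1644]  H_jac=[-1.3636]  S=[0.6157]  K=[-0.3641]  nu=[-0.7148]  x^+=[-0.4215]  P^+=[0.0828]

H_jac[0,0] = -1.3636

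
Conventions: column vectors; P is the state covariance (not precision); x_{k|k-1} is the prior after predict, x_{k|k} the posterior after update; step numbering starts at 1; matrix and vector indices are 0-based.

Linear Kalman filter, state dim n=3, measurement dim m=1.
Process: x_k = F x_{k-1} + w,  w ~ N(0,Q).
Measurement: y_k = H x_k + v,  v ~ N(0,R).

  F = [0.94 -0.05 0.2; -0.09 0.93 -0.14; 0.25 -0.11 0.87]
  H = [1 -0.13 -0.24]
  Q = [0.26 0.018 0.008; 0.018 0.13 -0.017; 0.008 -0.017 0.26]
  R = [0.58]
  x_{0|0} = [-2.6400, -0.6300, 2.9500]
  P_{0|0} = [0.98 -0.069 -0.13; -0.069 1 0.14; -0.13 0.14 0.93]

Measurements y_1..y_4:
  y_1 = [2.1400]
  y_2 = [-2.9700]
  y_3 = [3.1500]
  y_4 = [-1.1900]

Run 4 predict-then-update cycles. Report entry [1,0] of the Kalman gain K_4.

step 1: x^-=[-1.8601, -0.7613, 1.9758]  P^-=[1.1204 -0.1516 0.2916; -0.1516 0.9929 -0.1412; 0.2916 -0.1412 0.9577]  S=[1.6630]  K=[0.6435; -0.1484; 0.0482]  nu=[4.3753]  x^+=[0.9554, -1.4106, 2.1866]  P^+=[0.4318 0.0072 0.2401; 0.0072 0.9563 -0.1293; 0.2401 -0.1293 0.9539]
step 2: x^-=[1.4060, -1.7040, 2.2964]  P^-=[0.7742 -0.1442 0.4967; -0.1442 1.0178 -0.3728; 0.4967 -0.3728 1.1493]  S=[1.2135]  K=[0.5553; -0.1542; 0.2219]  nu=[-4.0464]  x^+=[-0.8408, -1.0802, 1.3985]  P^+=[0.4001 -0.0404 0.3471; -0.0404 0.9889 -0.3313; 0.3471 -0.3313 1.0896]
step 3: x^-=[-0.4566, -1.1247, 1.1253]  P^-=[0.8005 -0.2437 0.6247; -0.2437 1.1117 -0.5821; 0.6247 -0.5821 1.3383]  S=[1.2036]  K=[0.5669; -0.2065; 0.3150]  nu=[3.7305]  x^+=[1.6581, -1.8948, 2.3005]  P^+=[0.4138 -0.1028 0.4097; -0.1028 1.0604 -0.5038; 0.4097 -0.5038 1.2188]
step 4: x^-=[2.1134, -2.2335, 2.6244]  P^-=[0.8508 -0.3493 0.7236; -0.3493 1.2331 -0.7700; 0.7236 -0.7700 1.5016]  S=[1.2336]  K=[0.5857; -0.2633; 0.3756]  nu=[-2.9640]  x^+=[0.3774, -1.4530, 1.5110]  P^+=[0.4276 -0.1591 0.4522; -0.1591 1.1476 -0.6480; 0.4522 -0.6480 1.3275]

K[1,0] = -0.2633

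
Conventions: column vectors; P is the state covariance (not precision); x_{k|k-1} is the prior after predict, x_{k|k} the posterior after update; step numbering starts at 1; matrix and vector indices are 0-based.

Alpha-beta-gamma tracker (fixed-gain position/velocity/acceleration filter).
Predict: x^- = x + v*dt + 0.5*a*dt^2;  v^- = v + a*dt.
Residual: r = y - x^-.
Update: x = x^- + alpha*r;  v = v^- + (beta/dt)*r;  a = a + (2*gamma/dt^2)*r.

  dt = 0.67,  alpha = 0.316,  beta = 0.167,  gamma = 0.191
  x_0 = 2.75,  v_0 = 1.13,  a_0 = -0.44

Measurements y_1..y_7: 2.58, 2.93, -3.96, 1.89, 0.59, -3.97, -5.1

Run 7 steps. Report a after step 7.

a_post = 8.7600

step 1: x_pred=3.4083  r=-0.8283  x^+=3.1466  v^+=0.6287  a^+=-1.1449
step 2: x_pred=3.3109  r=-0.3809  x^+=3.1905  v^+=-0.2333  a^+=-1.4690
step 3: x_pred=2.7045  r=-6.6645  x^+=0.5985  v^+=-2.8787  a^+=-7.1403
step 4: x_pred=-2.9328  r=4.8228  x^+=-1.4088  v^+=-6.4605  a^+=-3.0362
step 5: x_pred=-6.4188  r=7.0088  x^+=-4.2041  v^+=-6.7478  a^+=2.9281
step 6: x_pred=-8.0679  r=4.0979  x^+=-6.7729  v^+=-3.7646  a^+=6.4153
step 7: x_pred=-7.8553  r=2.7553  x^+=-6.9846  v^+=1.2204  a^+=8.7600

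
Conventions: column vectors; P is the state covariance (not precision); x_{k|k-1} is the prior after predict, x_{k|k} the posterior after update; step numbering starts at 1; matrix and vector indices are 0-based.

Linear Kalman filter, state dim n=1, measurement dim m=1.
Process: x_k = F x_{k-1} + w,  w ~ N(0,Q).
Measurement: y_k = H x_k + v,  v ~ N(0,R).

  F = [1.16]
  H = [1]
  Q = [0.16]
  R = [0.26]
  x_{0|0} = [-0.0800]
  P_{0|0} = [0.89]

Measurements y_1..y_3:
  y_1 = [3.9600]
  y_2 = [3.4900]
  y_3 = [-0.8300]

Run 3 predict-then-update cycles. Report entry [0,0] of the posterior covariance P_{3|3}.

step 1: x^-=[-0.0928]  P^-=[1.3576]  S=[1.6176]  K=[0.8393]  nu=[4.0528]  x^+=[3.3086]  P^+=[0.2182]
step 2: x^-=[3.8380]  P^-=[0.4536]  S=[0.7136]  K=[0.6357]  nu=[-0.3480]  x^+=[3.6168]  P^+=[0.1653]
step 3: x^-=[4.1955]  P^-=[0.3824]  S=[0.6424]  K=[0.5953]  nu=[-5.0255]  x^+=[1.2040]  P^+=[0.1548]

P_post[0,0] = 0.1548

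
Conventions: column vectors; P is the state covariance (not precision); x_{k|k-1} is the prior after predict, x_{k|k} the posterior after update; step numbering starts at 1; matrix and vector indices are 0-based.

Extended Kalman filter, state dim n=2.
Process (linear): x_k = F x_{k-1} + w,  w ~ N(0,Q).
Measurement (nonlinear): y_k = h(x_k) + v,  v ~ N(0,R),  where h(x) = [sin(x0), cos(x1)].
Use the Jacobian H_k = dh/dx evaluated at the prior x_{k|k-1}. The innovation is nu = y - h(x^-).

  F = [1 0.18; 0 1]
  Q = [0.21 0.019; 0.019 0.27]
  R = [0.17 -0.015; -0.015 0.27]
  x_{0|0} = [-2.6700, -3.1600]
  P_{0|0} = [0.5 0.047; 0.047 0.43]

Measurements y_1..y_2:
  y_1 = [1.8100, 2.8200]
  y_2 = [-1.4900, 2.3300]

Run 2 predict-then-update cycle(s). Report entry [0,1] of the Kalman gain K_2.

step 1: x^-=[-3.2388, -3.1600]  P^-=[0.7409 0.1434; 0.1434 0.7000]  H_jac=[-0.9953 0.0000; 0.0000 -0.0184]  S=[0.9039 -0.0124; -0.0124 0.2702]  K=[-0.8164 -0.0471; -0.1587 -0.0549]  nu=[1.7129, 3.8198]  x^+=[-4.8174, -3.6416]  P^+=[0.1387 0.0263; 0.0263 0.6766]
step 2: x^-=[-5.4729, -3.6416]  P^-=[0.3801 0.1671; 0.1671 0.9466]  H_jac=[0.6893 0.0000; 0.0000 -0.4795]  S=[0.3506 -0.0702; -0.0702 0.4876]  K=[0.7356 -0.0583; 0.1463 -0.9098]  nu=[-2.2145, 3.2076]  x^+=[-7.2891, -6.8836]  P^+=[0.1827 0.0559; 0.0559 0.5169]

K[0,1] = -0.0583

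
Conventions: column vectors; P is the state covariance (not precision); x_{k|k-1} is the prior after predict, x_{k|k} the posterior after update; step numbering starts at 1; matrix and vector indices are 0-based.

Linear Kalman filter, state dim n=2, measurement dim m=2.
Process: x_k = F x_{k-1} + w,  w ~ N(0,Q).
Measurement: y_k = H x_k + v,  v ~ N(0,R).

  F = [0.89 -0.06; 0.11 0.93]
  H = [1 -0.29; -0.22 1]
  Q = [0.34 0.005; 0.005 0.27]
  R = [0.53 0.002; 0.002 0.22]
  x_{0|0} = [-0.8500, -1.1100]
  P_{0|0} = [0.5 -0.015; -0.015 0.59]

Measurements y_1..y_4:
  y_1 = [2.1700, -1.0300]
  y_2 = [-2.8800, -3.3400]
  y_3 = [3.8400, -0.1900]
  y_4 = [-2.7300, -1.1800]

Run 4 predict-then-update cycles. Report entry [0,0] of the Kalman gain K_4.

K[0,0] = 0.5090

step 1: x^-=[-0.6899, -1.1258]  P^-=[0.7398 0.0087; 0.0087 0.7833]  S=[1.3306 -0.3786; -0.3786 1.0352]  K=[0.5712 0.0601; 0.0565 0.7754]  nu=[2.5334, -0.0560]  x^+=[0.7538, -1.0261]  P^+=[0.3279 0.0865; 0.0865 0.1897]
step 2: x^-=[0.7324, -0.8714]  P^-=[0.5912 0.0976; 0.0976 0.4558]  S=[1.1029 -0.1565; -0.1565 0.6615]  K=[0.5209 0.0741; 0.0639 0.6717]  nu=[-3.8651, -2.3075]  x^+=[-1.4517, -2.6683]  P^+=[0.3004 0.0834; 0.0834 0.1663]
step 3: x^-=[-1.1319, -2.6412]  P^-=[0.5696 0.0936; 0.0936 0.4345]  S=[1.0819 -0.1497; -0.1497 0.6409]  K=[0.5111 0.0700; 0.0614 0.6602]  nu=[4.2060, 2.2022]  x^+=[1.1719, -0.9289]  P^+=[0.2946 0.0812; 0.0812 0.1632]
step 4: x^-=[1.0987, -0.7350]  P^-=[0.5653 0.0914; 0.0914 0.4314]  S=[1.0785 -0.1502; -0.1502 0.6385]  K=[0.5090 0.0682; 0.0605 0.6583]  nu=[-4.0418, -0.2033]  x^+=[-0.9725, -1.1132]  P^+=[0.2933 0.0805; 0.0805 0.1627]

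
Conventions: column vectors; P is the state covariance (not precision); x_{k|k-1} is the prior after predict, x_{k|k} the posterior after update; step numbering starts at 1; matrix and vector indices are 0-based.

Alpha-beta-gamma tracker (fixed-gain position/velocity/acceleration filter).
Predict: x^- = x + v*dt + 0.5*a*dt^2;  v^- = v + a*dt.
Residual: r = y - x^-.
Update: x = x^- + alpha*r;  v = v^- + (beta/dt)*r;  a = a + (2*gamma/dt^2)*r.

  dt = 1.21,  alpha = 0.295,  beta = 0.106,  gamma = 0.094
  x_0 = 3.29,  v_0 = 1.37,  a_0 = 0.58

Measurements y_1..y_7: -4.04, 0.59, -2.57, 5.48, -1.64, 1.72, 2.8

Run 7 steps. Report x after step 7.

x_post = -4.7516

step 1: x_pred=5.3723  r=-9.4123  x^+=2.5957  v^+=1.2473  a^+=-0.6286
step 2: x_pred=3.6447  r=-3.0547  x^+=2.7435  v^+=0.2190  a^+=-1.0208
step 3: x_pred=2.2613  r=-4.8313  x^+=0.8361  v^+=-1.4394  a^+=-1.6412
step 4: x_pred=-2.1071  r=7.5871  x^+=0.1311  v^+=-2.7606  a^+=-0.6670
step 5: x_pred=-3.6975  r=2.0575  x^+=-3.0905  v^+=-3.3874  a^+=-0.4028
step 6: x_pred=-7.4842  r=9.2042  x^+=-4.7689  v^+=-3.0685  a^+=0.7791
step 7: x_pred=-7.9114  r=10.7114  x^+=-4.7516  v^+=-1.1874  a^+=2.1545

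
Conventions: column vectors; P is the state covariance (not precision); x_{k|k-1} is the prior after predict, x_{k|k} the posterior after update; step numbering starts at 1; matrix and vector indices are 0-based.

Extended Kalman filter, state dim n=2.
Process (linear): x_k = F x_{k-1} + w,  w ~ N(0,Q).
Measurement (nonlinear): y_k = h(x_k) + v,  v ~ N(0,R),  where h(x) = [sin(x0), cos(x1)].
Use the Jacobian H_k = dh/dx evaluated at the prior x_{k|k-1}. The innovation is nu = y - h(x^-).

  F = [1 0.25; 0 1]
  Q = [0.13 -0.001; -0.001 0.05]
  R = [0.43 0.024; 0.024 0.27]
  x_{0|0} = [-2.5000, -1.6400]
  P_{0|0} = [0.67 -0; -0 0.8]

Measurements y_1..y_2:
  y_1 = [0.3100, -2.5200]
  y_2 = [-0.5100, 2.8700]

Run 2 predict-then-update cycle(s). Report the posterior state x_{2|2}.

step 1: x^-=[-2.9100, -1.6400]  P^-=[0.8500 0.1990; 0.1990 0.8500]  H_jac=[-0.9733 0.0000; 0.0000 0.9976]  S=[1.2352 -0.1692; -0.1692 1.1159]  K=[-0.6591 0.0780; -0.0538 0.7517]  nu=[0.5395, -2.4509]  x^+=[-3.4566, -3.5114]  P^+=[0.2893 0.0052; 0.0052 0.2022]
step 2: x^-=[-4.3345, -3.5114]  P^-=[0.4345 0.0548; 0.0548 0.2522]  H_jac=[-0.3690 0.0000; 0.0000 -0.3614]  S=[0.4892 0.0313; 0.0313 0.3029]  K=[-0.3257 -0.0317; -0.0222 -0.2985]  nu=[-1.4394, 3.8024]  x^+=[-3.9861, -4.6145]  P^+=[0.3817 0.0453; 0.0453 0.2245]

x_post = [-3.9861, -4.6145]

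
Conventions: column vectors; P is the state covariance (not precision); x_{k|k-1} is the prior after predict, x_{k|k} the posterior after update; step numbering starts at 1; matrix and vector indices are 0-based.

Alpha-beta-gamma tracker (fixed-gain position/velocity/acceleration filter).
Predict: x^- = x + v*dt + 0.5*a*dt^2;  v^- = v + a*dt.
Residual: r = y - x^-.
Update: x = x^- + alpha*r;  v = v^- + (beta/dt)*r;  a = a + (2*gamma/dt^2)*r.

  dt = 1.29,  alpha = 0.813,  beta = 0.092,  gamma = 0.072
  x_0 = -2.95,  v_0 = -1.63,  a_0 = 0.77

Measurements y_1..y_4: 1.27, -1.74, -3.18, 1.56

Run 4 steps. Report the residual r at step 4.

resid = 0.5207

step 1: x_pred=-4.4120  r=5.6820  x^+=0.2075  v^+=-0.2315  a^+=1.2617
step 2: x_pred=0.9586  r=-2.6986  x^+=-1.2354  v^+=1.2036  a^+=1.0282
step 3: x_pred=1.1728  r=-4.3528  x^+=-2.3660  v^+=2.2195  a^+=0.6515
step 4: x_pred=1.0393  r=0.5207  x^+=1.4626  v^+=3.0971  a^+=0.6966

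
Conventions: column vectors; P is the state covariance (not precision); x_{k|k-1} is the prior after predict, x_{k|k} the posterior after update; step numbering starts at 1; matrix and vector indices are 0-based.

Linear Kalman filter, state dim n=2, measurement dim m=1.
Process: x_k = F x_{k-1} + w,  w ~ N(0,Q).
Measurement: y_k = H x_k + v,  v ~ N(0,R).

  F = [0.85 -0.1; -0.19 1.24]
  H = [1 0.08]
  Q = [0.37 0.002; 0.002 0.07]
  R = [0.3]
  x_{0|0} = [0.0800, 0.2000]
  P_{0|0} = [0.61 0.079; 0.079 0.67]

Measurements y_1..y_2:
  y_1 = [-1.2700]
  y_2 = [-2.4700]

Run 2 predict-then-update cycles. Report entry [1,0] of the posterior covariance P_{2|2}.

step 1: x^-=[0.0480, 0.2328]  P^-=[0.8040 -0.0948; -0.0948 1.0850]  S=[1.0958]  K=[0.7268; -0.0073]  nu=[-1.3366]  x^+=[-0.9235, 0.2426]  P^+=[0.2252 -0.0890; -0.0890 1.0849]
step 2: x^-=[-0.8092, 0.4763]  P^-=[0.5587 -0.2644; -0.2644 1.7882]  S=[0.8278]  K=[0.6493; -0.1466]  nu=[-1.6989]  x^+=[-1.9123, 0.7253]  P^+=[0.2096 -0.1856; -0.1856 1.7705]

P_post[1,0] = -0.1856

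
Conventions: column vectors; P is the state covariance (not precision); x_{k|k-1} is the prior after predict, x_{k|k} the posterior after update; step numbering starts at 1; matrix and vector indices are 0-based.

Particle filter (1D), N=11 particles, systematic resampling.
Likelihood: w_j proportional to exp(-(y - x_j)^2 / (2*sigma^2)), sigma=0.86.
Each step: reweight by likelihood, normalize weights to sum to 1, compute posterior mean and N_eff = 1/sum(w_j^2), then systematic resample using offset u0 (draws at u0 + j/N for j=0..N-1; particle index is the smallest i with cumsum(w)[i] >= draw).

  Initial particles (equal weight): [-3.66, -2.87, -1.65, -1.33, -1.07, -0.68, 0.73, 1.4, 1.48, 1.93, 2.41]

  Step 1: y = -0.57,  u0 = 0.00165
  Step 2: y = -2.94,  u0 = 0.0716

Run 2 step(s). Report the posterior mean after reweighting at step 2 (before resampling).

post_mean = -2.0651

step 1: w=[0.0005, 0.0081, 0.1312, 0.1954, 0.2438, 0.2863, 0.0921, 0.0209, 0.0168, 0.0042, 0.0007]  mean=-0.8254  Neff=4.8527  idx=[1, 2, 3, 3, 4, 4, 4, 5, 5, 5, 6]
step 2: w=[0.4873, 0.1587, 0.0848, 0.0848, 0.0460, 0.0460, 0.0460, 0.0155, 0.0155, 0.0155, 0.0001]  mean=-2.0651  Neff=3.5198  idx=[0, 0, 0, 0, 0, 1, 1, 2, 3, 5, 8]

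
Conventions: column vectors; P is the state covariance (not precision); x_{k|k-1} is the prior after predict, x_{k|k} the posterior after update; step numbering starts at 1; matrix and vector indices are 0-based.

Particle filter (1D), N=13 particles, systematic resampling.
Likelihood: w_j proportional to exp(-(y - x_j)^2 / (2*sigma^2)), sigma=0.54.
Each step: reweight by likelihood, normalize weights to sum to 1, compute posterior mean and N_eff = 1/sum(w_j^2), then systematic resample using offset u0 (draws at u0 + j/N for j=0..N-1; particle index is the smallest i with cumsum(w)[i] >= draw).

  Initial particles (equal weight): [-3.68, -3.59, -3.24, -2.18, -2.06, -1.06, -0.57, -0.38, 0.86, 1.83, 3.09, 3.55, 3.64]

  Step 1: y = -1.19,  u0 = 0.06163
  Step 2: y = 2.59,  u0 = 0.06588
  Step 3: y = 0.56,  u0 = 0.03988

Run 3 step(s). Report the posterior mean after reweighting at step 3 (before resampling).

post_mean = -0.3961

step 1: w=[0.0000, 0.0000, 0.0003, 0.0819, 0.1201, 0.4271, 0.2275, 0.1427, 0.0003, 0.0000, 0.0000, 0.0000, 0.0000]  mean=-1.0635  Neff=3.6274  idx=[3, 4, 5, 5, 5, 5, 5, 5, 6, 6, 6, 7, 7]
step 2: w=[0.0000, 0.0000, 0.0002, 0.0002, 0.0002, 0.0002, 0.0002, 0.0002, 0.0563, 0.0563, 0.0563, 0.4150, 0.4150]  mean=-0.4129  Neff=2.8256  idx=[9, 10, 11, 11, 11, 11, 11, 12, 12, 12, 12, 12, 12]
step 3: w=[0.0424, 0.0424, 0.0832, 0.0832, 0.0832, 0.0832, 0.0832, 0.0832, 0.0832, 0.0832, 0.0832, 0.0832, 0.0832]  mean=-0.3961  Neff=12.5404  idx=[0, 2, 3, 4, 5, 6, 7, 7, 8, 9, 10, 11, 12]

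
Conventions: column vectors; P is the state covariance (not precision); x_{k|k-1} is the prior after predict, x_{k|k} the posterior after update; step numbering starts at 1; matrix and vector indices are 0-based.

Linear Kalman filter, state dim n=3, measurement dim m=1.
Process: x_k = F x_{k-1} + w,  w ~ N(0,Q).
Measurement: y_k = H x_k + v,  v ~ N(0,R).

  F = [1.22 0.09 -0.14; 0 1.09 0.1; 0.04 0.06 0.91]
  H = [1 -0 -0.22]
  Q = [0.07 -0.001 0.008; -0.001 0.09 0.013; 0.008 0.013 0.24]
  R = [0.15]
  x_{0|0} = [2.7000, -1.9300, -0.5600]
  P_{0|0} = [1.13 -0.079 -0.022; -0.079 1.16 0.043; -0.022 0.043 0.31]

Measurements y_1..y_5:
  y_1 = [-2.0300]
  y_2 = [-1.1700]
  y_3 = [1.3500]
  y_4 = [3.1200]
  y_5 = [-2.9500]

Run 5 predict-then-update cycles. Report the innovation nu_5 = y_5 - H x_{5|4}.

innov = [-5.5378]

step 1: x^-=[3.1987, -2.1597, -0.5174]  P^-=[1.7564 -0.0055 0.0027; -0.0055 1.4807 0.1565; 0.0027 0.1565 0.5054]  S=[1.9297]  K=[0.9099; -0.0207; -0.0562]  nu=[-5.3425]  x^+=[-1.6625, -2.0493, -0.2171]  P^+=[0.1588 0.0308 0.1014; 0.0308 1.4798 0.1542; 0.1014 0.1542 0.4993]
step 2: x^-=[-2.1823, -2.2554, -0.3870]  P^-=[0.2964 0.1684 0.0859; 0.1684 1.8868 0.3109; 0.0859 0.3109 0.6834]  S=[0.4417]  K=[0.6282; 0.2265; -0.1460]  nu=[0.9271]  x^+=[-1.5998, -2.0455, -0.5224]  P^+=[0.1220 0.1056 0.1264; 0.1056 1.8642 0.3255; 0.1264 0.3255 0.6740]
step 3: x^-=[-2.0627, -2.2818, -0.6621]  P^-=[0.2518 0.2815 0.1098; 0.2815 2.3825 0.5261; 0.1098 0.5261 0.8503]  S=[0.3946]  K=[0.5768; 0.4200; -0.1959]  nu=[3.2671]  x^+=[-0.1783, -0.9095, -1.3020]  P^+=[0.1205 0.1859 0.1544; 0.1859 2.3129 0.5586; 0.1544 0.5586 0.8352]
step 4: x^-=[-0.1171, -1.1216, -1.2465]  P^-=[0.2584 0.4000 0.1458; 0.4000 2.9681 0.8064; 0.1458 0.8064 1.0132]  S=[0.3933]  K=[0.5755; 0.5660; -0.1960]  nu=[2.9629]  x^+=[1.5881, 0.5553, -1.8273]  P^+=[0.1282 0.2719 0.1902; 0.2719 2.8421 0.8501; 0.1902 0.8501 0.9981]
step 5: x^-=[2.2432, 0.4226, -1.5660]  P^-=[0.2767 0.5266 0.1959; 0.5266 3.6620 1.1506; 0.1959 1.1506 1.1850]  S=[0.3978]  K=[0.5871; 0.6873; -0.1629]  nu=[-5.5378]  x^+=[-1.0081, -3.3834, -0.6638]  P^+=[0.1395 0.3660 0.2339; 0.3660 3.4740 1.1951; 0.2339 1.1951 1.1744]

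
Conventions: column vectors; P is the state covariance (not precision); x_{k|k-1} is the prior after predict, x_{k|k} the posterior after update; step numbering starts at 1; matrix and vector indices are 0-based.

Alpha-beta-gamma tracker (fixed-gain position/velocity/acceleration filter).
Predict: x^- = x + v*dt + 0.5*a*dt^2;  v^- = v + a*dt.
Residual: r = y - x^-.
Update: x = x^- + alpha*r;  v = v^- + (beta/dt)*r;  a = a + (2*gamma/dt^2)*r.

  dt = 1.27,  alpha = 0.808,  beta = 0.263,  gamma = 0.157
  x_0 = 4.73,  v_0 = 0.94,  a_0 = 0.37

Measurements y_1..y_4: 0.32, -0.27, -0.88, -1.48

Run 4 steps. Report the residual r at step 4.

resid = 2.9760

step 1: x_pred=6.2222  r=-5.9022  x^+=1.4532  v^+=0.1876  a^+=-0.7790
step 2: x_pred=1.0633  r=-1.3333  x^+=-0.0140  v^+=-1.0778  a^+=-1.0386
step 3: x_pred=-2.2205  r=1.3405  x^+=-1.1374  v^+=-2.1193  a^+=-0.7776
step 4: x_pred=-4.4560  r=2.9760  x^+=-2.0514  v^+=-2.4906  a^+=-0.1983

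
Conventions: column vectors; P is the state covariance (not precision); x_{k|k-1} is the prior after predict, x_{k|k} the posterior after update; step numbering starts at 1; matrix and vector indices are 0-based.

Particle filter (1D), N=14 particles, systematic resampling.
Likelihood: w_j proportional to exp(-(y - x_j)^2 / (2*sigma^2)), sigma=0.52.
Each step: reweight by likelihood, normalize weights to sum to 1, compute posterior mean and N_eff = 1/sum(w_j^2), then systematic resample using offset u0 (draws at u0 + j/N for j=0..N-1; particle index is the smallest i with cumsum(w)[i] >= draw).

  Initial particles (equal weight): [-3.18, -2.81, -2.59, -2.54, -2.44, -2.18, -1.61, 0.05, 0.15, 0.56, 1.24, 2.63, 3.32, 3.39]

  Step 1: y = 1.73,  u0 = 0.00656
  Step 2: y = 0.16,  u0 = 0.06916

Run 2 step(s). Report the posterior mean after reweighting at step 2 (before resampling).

step 1: w=[0.0000, 0.0000, 0.0000, 0.0000, 0.0000, 0.0000, 0.0000, 0.0055, 0.0101, 0.0816, 0.6576, 0.2293, 0.0096, 0.0063]  mean=1.5189  Neff=2.0326  idx=[8, 9, 10, 10, 10, 10, 10, 10, 10, 10, 10, 11, 11, 11]
step 2: w=[0.3590, 0.2671, 0.0415, 0.0415, 0.0415, 0.0415, 0.0415, 0.0415, 0.0415, 0.0415, 0.0415, 0.0000, 0.0000, 0.0000]  mean=0.6671  Neff=4.6348  idx=[0, 0, 0, 0, 0, 1, 1, 1, 2, 4, 5, 7, 9, 10]

post_mean = 0.6671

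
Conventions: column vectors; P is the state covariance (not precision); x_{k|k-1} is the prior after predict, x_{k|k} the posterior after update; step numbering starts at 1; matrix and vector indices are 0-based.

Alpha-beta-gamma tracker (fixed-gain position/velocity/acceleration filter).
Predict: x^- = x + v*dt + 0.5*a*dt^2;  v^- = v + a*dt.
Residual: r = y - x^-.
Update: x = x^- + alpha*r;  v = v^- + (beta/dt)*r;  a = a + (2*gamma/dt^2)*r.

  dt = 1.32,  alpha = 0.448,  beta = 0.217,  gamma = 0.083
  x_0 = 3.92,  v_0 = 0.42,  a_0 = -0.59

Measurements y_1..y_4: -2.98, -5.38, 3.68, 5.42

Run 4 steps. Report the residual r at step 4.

resid = 14.0485

step 1: x_pred=3.9604  r=-6.9404  x^+=0.8511  v^+=-1.4998  a^+=-1.2512
step 2: x_pred=-2.2186  r=-3.1614  x^+=-3.6349  v^+=-3.6711  a^+=-1.5524
step 3: x_pred=-9.8332  r=13.5132  x^+=-3.7793  v^+=-3.4988  a^+=-0.2650
step 4: x_pred=-8.6285  r=14.0485  x^+=-2.3348  v^+=-1.5391  a^+=1.0734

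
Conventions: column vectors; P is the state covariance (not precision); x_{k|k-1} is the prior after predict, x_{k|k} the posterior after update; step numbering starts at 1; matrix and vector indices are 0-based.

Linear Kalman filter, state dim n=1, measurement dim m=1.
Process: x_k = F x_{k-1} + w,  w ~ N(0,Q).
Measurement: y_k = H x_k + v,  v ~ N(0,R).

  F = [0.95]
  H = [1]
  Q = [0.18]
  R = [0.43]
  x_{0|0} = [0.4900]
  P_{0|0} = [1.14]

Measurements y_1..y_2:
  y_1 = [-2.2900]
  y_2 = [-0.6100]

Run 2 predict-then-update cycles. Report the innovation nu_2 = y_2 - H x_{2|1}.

step 1: x^-=[0.4655]  P^-=[1.2088]  S=[1.6388]  K=[0.7376]  nu=[-2.7555]  x^+=[-1.5670]  P^+=[0.3172]
step 2: x^-=[-1.4887]  P^-=[0.4663]  S=[0.8963]  K=[0.5202]  nu=[0.8787]  x^+=[-1.0316]  P^+=[0.2237]

innov = [0.8787]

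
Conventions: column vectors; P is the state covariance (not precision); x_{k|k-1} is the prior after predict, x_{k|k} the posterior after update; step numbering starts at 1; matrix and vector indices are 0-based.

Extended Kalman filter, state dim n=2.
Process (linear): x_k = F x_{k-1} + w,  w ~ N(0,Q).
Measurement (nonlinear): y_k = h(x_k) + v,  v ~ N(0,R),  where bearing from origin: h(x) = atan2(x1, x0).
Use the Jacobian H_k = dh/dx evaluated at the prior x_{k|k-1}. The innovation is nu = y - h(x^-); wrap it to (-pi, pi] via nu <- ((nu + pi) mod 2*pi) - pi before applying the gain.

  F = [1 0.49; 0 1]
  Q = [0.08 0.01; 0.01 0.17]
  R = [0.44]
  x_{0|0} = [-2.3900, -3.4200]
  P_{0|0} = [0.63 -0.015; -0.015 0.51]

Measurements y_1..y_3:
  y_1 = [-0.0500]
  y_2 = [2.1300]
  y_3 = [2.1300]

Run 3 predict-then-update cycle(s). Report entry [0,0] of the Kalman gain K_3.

K[0,0] = 0.0055

step 1: x^-=[-4.0658, -3.4200]  P^-=[0.8178 0.2449; 0.2449 0.6800]  H_jac=[0.1212 -0.1440]  S=[0.4576]  K=[0.1394; -0.1492]  nu=[2.3923]  x^+=[-3.7322, -3.7770]  P^+=[0.8089 0.2544; 0.2544 0.6698]
step 2: x^-=[-5.5829, -3.7770]  P^-=[1.2990 0.5926; 0.5926 0.8398]  H_jac=[0.0831 -0.1229]  S=[0.4496]  K=[0.0782; -0.1200]  nu=[-1.6064]  x^+=[-5.7086, -3.5842]  P^+=[1.2963 0.5968; 0.5968 0.8333]
step 3: x^-=[-7.4649, -3.5842]  P^-=[2.1613 1.0152; 1.0152 1.0033]  H_jac=[0.0523 -0.1089]  S=[0.4462]  K=[0.0055; -0.1259]  nu=[-1.4592]  x^+=[-7.4729, -3.4006]  P^+=[2.1612 1.0155; 1.0155 0.9963]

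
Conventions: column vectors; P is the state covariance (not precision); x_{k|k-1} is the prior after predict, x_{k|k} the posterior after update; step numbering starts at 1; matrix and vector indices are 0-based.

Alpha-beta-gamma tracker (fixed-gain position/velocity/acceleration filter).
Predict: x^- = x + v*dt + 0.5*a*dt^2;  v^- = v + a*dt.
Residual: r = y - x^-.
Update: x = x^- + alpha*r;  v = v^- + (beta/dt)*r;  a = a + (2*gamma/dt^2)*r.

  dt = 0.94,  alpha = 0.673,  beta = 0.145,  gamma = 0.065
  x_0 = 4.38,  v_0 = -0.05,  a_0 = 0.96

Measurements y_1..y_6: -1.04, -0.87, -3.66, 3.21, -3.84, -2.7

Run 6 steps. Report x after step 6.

x_post = -2.8166

step 1: x_pred=4.7571  r=-5.7971  x^+=0.8557  v^+=-0.0418  a^+=0.1071
step 2: x_pred=0.8636  r=-1.7336  x^+=-0.3031  v^+=-0.2086  a^+=-0.1480
step 3: x_pred=-0.5645  r=-3.0955  x^+=-2.6478  v^+=-0.8252  a^+=-0.6034
step 4: x_pred=-3.6900  r=6.9000  x^+=0.9537  v^+=-0.3280  a^+=0.4118
step 5: x_pred=0.8273  r=-4.6673  x^+=-2.3138  v^+=-0.6609  a^+=-0.2749
step 6: x_pred=-3.0565  r=0.3565  x^+=-2.8166  v^+=-0.8643  a^+=-0.2225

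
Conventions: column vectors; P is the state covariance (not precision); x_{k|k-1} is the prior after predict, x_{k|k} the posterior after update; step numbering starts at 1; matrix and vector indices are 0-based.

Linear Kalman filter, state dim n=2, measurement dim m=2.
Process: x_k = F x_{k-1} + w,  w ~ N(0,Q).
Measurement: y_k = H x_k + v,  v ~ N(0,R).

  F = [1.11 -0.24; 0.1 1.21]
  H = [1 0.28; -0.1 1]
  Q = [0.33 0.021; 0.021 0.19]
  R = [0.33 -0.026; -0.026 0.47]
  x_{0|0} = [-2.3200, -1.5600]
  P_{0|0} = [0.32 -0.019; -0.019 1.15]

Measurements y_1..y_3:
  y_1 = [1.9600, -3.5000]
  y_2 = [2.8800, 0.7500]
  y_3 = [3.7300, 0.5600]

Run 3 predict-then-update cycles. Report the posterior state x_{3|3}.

x_post = [3.3499, 0.2844]

step 1: x^-=[-2.2008, -2.1196]  P^-=[0.8006 -0.3025; -0.3025 1.8723]  S=[1.1080 0.1242; 0.1242 2.4108]  K=[0.6678 -0.1931; 0.1123 0.7834]  nu=[4.7543, -1.6005]  x^+=[1.2830, -2.8393]  P^+=[0.2487 -0.0832; -0.0832 0.3569]
step 2: x^-=[2.1055, -3.3072]  P^-=[0.7013 -0.1649; -0.1649 0.6950]  S=[0.9935 -0.0618; -0.0618 1.2049]  K=[0.6494 -0.1617; 0.0669 0.5939]  nu=[1.7005, 4.2678]  x^+=[2.5196, -0.6590]  P^+=[0.2379 -0.0691; -0.0691 0.2705]
step 3: x^-=[2.9550, -0.5455]  P^-=[0.6755 -0.1223; -0.1223 0.5716]  S=[0.9818 -0.0524; -0.0524 1.0729]  K=[0.6454 -0.1455; 0.0677 0.5475]  nu=[0.9278, 1.4010]  x^+=[3.3499, 0.2844]  P^+=[0.2340 -0.0617; -0.0617 0.2494]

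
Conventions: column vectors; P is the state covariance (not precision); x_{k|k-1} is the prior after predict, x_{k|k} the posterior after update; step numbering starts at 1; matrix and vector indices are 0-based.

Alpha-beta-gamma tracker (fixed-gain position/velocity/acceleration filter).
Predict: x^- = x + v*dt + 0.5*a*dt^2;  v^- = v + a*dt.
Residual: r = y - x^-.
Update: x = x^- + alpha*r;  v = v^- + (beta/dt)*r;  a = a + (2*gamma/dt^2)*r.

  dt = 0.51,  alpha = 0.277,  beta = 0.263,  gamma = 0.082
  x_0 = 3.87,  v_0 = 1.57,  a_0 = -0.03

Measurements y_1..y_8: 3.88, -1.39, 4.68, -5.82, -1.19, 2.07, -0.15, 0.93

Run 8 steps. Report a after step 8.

step 1: x_pred=4.6668  r=-0.7868  x^+=4.4489  v^+=1.1490  a^+=-0.5261
step 2: x_pred=4.9664  r=-6.3564  x^+=3.2057  v^+=-2.3973  a^+=-4.5340
step 3: x_pred=1.3934  r=3.2866  x^+=2.3038  v^+=-3.0148  a^+=-2.4617
step 4: x_pred=0.4461  r=-6.2661  x^+=-1.2896  v^+=-7.5016  a^+=-6.4127
step 5: x_pred=-5.9494  r=4.7594  x^+=-4.6310  v^+=-8.3177  a^+=-3.4118
step 6: x_pred=-9.3168  r=11.3868  x^+=-6.1626  v^+=-4.1857  a^+=3.7679
step 7: x_pred=-7.8073  r=7.6573  x^+=-5.6863  v^+=1.6847  a^+=8.5960
step 8: x_pred=-3.7092  r=4.6392  x^+=-2.4241  v^+=8.4610  a^+=11.5211

a_post = 11.5211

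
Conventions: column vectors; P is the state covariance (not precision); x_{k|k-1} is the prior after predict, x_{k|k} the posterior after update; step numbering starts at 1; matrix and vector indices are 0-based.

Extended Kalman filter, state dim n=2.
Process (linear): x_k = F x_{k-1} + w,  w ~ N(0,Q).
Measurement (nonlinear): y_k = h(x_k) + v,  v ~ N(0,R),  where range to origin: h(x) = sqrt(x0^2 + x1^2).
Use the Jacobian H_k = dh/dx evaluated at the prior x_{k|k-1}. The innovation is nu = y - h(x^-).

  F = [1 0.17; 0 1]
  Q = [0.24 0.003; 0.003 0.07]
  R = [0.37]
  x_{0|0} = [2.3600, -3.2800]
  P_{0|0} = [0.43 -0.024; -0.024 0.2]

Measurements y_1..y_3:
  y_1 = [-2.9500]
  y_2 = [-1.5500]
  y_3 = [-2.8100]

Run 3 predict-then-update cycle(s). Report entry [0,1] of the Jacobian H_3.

H_jac[0,1] = -0.3295

step 1: x^-=[1.8024, -3.2800]  P^-=[0.6676 0.0130; 0.0130 0.2700]  H_jac=[0.4816 -0.8764]  S=[0.7212]  K=[0.4300; -0.3194]  nu=[-6.6926]  x^+=[-1.0753, -1.1424]  P^+=[0.5343 0.1121; 0.1121 0.1964]
step 2: x^-=[-1.2695, -1.1424]  P^-=[0.8180 0.1484; 0.1484 0.2664]  H_jac=[-0.7434 -0.6689]  S=[1.0889]  K=[-0.6497; -0.2650]  nu=[-3.2578]  x^+=[0.8470, -0.2790]  P^+=[0.3585 -0.0390; -0.0390 0.1900]
step 3: x^-=[0.7995, -0.2790]  P^-=[0.5907 -0.0037; -0.0037 0.2600]  H_jac=[0.9442 -0.3295]  S=[0.9271]  K=[0.6029; -0.0962]  nu=[-3.6568]  x^+=[-1.4051, 0.0727]  P^+=[0.2537 0.0500; 0.0500 0.2514]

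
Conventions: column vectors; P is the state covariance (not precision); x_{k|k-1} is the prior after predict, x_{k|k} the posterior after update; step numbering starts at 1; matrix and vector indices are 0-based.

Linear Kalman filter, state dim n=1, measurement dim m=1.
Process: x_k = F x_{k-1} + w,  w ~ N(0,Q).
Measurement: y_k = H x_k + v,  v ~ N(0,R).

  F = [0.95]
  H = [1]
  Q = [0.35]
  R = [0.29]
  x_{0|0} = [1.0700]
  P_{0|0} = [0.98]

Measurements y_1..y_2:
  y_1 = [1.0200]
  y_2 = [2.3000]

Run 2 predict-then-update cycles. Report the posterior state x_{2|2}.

step 1: x^-=[1.0165]  P^-=[1.2344]  S=[1.5244]  K=[0.8098]  nu=[0.0035]  x^+=[1.0193]  P^+=[0.2348]
step 2: x^-=[0.9684]  P^-=[0.5619]  S=[0.8519]  K=[0.6596]  nu=[1.3316]  x^+=[1.8467]  P^+=[0.1913]

x_post = [1.8467]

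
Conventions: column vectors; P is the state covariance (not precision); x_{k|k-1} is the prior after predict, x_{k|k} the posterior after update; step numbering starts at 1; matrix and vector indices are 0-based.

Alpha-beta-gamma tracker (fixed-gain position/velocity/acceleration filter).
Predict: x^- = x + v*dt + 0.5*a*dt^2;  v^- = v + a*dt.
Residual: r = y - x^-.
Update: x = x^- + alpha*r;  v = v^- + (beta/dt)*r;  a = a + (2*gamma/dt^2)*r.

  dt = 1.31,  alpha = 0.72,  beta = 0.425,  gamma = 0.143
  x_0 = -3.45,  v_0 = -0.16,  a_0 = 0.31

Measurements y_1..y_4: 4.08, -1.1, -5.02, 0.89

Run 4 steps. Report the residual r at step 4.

step 1: x_pred=-3.3936  r=7.4736  x^+=1.9874  v^+=2.6707  a^+=1.5555
step 2: x_pred=6.8208  r=-7.9208  x^+=1.1178  v^+=2.1388  a^+=0.2355
step 3: x_pred=4.1216  r=-9.1416  x^+=-2.4603  v^+=-0.5186  a^+=-1.2880
step 4: x_pred=-4.2449  r=5.1349  x^+=-0.5478  v^+=-0.5400  a^+=-0.4323

resid = 5.1349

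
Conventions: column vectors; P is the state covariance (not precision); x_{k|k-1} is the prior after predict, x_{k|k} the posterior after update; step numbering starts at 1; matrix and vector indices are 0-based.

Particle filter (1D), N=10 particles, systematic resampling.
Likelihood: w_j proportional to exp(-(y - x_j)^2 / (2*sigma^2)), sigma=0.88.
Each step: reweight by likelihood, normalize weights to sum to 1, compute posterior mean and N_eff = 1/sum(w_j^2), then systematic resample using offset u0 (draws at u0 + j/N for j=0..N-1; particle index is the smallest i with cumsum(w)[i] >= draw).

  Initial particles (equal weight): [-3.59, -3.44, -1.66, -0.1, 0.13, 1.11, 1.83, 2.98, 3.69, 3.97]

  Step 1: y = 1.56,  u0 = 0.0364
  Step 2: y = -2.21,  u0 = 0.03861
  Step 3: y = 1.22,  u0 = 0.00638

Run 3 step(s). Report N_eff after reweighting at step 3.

step 1: w=[0.0000, 0.0000, 0.0005, 0.0645, 0.1020, 0.3352, 0.3645, 0.1039, 0.0204, 0.0090]  mean=1.4658  Neff=3.6889  idx=[3, 4, 5, 5, 5, 6, 6, 6, 6, 7]
step 2: w=[0.6404, 0.3307, 0.0092, 0.0092, 0.0092, 0.0003, 0.0003, 0.0003, 0.0003, 0.0000]  mean=0.0118  Neff=1.9238  idx=[0, 0, 0, 0, 0, 0, 0, 1, 1, 1]
step 3: w=[0.0886, 0.0886, 0.0886, 0.0886, 0.0886, 0.0886, 0.0886, 0.1267, 0.1267, 0.1267]  mean=-0.0126  Neff=9.7040  idx=[0, 1, 2, 3, 4, 5, 6, 7, 8, 9]

N_eff = 9.7040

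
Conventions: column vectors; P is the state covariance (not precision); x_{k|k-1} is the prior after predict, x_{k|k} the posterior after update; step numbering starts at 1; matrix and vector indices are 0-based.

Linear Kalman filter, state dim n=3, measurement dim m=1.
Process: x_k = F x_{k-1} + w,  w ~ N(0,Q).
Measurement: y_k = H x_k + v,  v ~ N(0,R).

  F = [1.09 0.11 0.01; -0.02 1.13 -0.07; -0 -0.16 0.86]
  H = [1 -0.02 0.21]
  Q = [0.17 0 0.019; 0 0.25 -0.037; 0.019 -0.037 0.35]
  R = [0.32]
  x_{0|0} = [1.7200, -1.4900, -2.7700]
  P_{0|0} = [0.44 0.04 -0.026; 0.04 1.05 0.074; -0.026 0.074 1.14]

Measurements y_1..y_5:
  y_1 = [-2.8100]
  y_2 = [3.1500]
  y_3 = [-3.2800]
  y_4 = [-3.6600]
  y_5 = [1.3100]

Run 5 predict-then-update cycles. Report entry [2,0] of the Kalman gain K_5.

step 1: x^-=[1.6832, -1.5242, -2.1438]  P^-=[0.7148 0.1716 -0.0141; 0.1716 1.5829 -0.2222; -0.0141 -0.2222 1.1997]  S=[1.0774]  K=[0.6575; 0.0866; 0.2248]  nu=[-4.0735]  x^+=[-0.9951, -1.8768, -3.0597]  P^+=[0.2490 0.1102 -0.1734; 0.1102 1.5748 -0.2431; -0.1734 -0.2431 1.1452]
step 2: x^-=[-1.3217, -1.8867, -2.3310]  P^-=[0.5072 0.3375 -0.2033; 0.3375 2.2996 -0.6263; -0.2033 -0.6263 1.3042]  S=[0.7920]  K=[0.5779; 0.2020; 0.1050]  nu=[4.9235]  x^+=[1.5238, -0.8924, -1.8141]  P^+=[0.2426 0.2450 -0.2513; 0.2450 2.2673 -0.6431; -0.2513 -0.6431 1.2955]
step 3: x^-=[1.5446, -0.9119, -1.4173]  P^-=[0.5377 0.5938 -0.3479; 0.5938 3.2416 -1.1520; -0.3479 -1.1520 1.5432]  S=[0.7668]  K=[0.5904; 0.3743; -0.0010]  nu=[-4.5452]  x^+=[-1.1389, -2.6133, -1.4127]  P^+=[0.2704 0.4243 -0.3474; 0.4243 3.1341 -1.1517; -0.3474 -1.1517 1.5432]
step 4: x^-=[-1.5430, -2.8313, -0.7968]  P^-=[0.6210 0.9267 -0.5297; 0.9267 4.4217 -1.8213; -0.5297 -1.8213 1.8885]  S=[0.7818]  K=[0.6283; 0.5831; -0.1236]  nu=[-2.0063]  x^+=[-2.8036, -4.0011, -0.5487]  P^+=[0.3123 0.6403 -0.4689; 0.6403 4.1559 -1.7650; -0.4689 -1.7650 1.8766]
step 5: x^-=[-3.5015, -4.4268, 0.1683]  P^-=[0.7310 1.3253 -0.7534; 1.3253 5.8149 -2.6262; -0.7534 -2.6262 2.3300]  S=[0.8087]  K=[0.6755; 0.8130; -0.2616]  nu=[4.6876]  x^+=[-0.3350, -0.6158, -1.0581]  P^+=[0.3620 0.8811 -0.6105; 0.8811 5.2804 -2.4542; -0.6105 -2.4542 2.2747]

K[2,0] = -0.2616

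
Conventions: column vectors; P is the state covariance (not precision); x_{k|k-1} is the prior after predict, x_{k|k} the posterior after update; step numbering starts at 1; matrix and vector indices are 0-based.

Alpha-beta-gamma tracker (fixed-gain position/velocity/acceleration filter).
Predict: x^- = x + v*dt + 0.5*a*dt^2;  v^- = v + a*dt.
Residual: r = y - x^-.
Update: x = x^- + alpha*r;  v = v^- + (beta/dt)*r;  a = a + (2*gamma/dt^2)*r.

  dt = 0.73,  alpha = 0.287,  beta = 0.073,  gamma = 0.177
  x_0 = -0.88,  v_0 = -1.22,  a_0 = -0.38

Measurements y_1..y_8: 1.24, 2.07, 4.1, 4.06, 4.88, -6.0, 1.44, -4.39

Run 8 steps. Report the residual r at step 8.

step 1: x_pred=-1.8719  r=3.1119  x^+=-0.9787  v^+=-1.1862  a^+=1.6872
step 2: x_pred=-1.3951  r=3.4651  x^+=-0.4006  v^+=0.3919  a^+=3.9890
step 3: x_pred=0.9483  r=3.1517  x^+=1.8529  v^+=3.6191  a^+=6.0826
step 4: x_pred=6.1155  r=-2.0555  x^+=5.5256  v^+=7.8539  a^+=4.7172
step 5: x_pred=12.5158  r=-7.6358  x^+=10.3243  v^+=10.5338  a^+=-0.3552
step 6: x_pred=17.9194  r=-23.9194  x^+=11.0545  v^+=7.8826  a^+=-16.2446
step 7: x_pred=12.4804  r=-11.0404  x^+=9.3118  v^+=-5.0800  a^+=-23.5786
step 8: x_pred=-0.6791  r=-3.7109  x^+=-1.7441  v^+=-22.6635  a^+=-26.0437

resid = -3.7109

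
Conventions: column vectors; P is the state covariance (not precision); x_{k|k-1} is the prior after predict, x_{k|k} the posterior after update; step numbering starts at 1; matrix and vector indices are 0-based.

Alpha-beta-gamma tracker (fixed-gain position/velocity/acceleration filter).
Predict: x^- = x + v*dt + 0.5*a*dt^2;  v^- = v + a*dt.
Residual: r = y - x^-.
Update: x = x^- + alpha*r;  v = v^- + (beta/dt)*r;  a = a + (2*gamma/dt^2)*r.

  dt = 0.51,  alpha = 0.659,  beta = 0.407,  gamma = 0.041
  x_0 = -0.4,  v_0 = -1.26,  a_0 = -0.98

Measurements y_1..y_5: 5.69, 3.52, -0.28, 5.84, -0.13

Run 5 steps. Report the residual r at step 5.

step 1: x_pred=-1.1700  r=6.8600  x^+=3.3507  v^+=3.7148  a^+=1.1827
step 2: x_pred=5.3991  r=-1.8791  x^+=4.1608  v^+=2.8184  a^+=0.5903
step 3: x_pred=5.6749  r=-5.9549  x^+=1.7506  v^+=-1.6328  a^+=-1.2871
step 4: x_pred=0.7505  r=5.0895  x^+=4.1045  v^+=1.7724  a^+=0.3175
step 5: x_pred=5.0497  r=-5.1797  x^+=1.6363  v^+=-2.1993  a^+=-1.3155

resid = -5.1797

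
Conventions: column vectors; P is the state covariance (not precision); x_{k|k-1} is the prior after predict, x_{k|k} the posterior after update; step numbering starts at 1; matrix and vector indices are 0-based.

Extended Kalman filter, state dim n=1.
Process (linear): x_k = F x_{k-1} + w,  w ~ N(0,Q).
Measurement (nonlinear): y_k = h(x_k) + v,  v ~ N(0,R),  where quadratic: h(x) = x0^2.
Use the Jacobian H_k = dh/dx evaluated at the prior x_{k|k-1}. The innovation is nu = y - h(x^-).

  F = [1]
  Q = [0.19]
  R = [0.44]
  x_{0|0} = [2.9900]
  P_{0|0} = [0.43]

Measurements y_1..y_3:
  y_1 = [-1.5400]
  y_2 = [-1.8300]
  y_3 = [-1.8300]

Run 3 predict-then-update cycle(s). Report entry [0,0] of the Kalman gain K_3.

K[0,0] = 0.2463

step 1: x^-=[2.9900]  P^-=[0.6200]  H_jac=[5.9800]  S=[22.6114]  K=[0.1640]  nu=[-10.4801]  x^+=[1.2716]  P^+=[0.0121]
step 2: x^-=[1.2716]  P^-=[0.2021]  H_jac=[2.5432]  S=[1.7469]  K=[0.2942]  nu=[-3.4469]  x^+=[0.2576]  P^+=[0.0509]
step 3: x^-=[0.2576]  P^-=[0.2409]  H_jac=[0.5152]  S=[0.5039]  K=[0.2463]  nu=[-1.8964]  x^+=[-0.2094]  P^+=[0.2103]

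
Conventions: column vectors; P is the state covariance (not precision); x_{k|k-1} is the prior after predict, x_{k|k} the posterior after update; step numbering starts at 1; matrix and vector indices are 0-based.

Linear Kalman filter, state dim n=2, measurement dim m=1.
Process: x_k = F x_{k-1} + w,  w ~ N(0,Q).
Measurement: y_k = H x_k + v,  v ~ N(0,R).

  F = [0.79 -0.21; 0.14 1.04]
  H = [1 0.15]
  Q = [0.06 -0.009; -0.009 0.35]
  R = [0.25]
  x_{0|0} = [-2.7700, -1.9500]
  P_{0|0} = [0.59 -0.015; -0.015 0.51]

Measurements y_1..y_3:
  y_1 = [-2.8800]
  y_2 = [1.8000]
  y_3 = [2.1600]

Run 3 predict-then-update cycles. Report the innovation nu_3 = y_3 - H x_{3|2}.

innov = [1.6782]

step 1: x^-=[-1.7788, -2.4158]  P^-=[0.4557 -0.0670; -0.0670 0.9088]  S=[0.7060]  K=[0.6312; 0.0982]  nu=[-0.7388]  x^+=[-2.2451, -2.4883]  P^+=[0.1744 -0.1108; -0.1108 0.9020]
step 2: x^-=[-1.2511, -2.9022]  P^-=[0.2454 -0.2745; -0.2745 1.2968]  S=[0.4422]  K=[0.4618; -0.1808]  nu=[3.4864]  x^+=[0.3589, -3.5324]  P^+=[0.1511 -0.2375; -0.2375 1.2823]
step 3: x^-=[1.0253, -3.6234]  P^-=[0.2897 -0.4605; -0.4605 1.6708]  S=[0.4391]  K=[0.5023; -0.4781]  nu=[1.6782]  x^+=[1.8684, -4.4258]  P^+=[0.1788 -0.3551; -0.3551 1.5704]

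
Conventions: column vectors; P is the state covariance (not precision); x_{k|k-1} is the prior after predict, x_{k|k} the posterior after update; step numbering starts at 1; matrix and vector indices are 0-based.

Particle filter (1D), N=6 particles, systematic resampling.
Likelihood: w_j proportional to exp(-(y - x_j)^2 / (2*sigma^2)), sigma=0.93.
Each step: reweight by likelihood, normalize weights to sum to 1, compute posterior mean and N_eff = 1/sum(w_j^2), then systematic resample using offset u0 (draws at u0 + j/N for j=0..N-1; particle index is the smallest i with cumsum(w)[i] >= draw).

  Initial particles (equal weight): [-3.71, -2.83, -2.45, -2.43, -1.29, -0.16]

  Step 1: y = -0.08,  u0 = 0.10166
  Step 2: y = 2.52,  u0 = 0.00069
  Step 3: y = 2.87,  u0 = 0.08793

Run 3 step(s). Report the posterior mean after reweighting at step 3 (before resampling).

post_mean = -0.1621

step 1: w=[0.0003, 0.0083, 0.0256, 0.0270, 0.2825, 0.6562]  mean=-0.6226  Neff=1.9537  idx=[4, 4, 5, 5, 5, 5]
step 2: w=[0.0036, 0.0036, 0.2482, 0.2482, 0.2482, 0.2482]  mean=-0.1681  Neff=4.0574  idx=[0, 2, 3, 3, 4, 5]
step 3: w=[0.0018, 0.1996, 0.1996, 0.1996, 0.1996, 0.1996]  mean=-0.1621  Neff=5.0182  idx=[1, 2, 3, 3, 4, 5]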